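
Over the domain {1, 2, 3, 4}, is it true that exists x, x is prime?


Evaluate the predicate on each element: 1:False, 2:True, 3:True, 4:False.
Witness x = 2 satisfies the predicate.

True


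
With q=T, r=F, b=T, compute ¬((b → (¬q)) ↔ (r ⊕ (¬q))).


Substitute q=T, r=F, b=T:
¬q = F
b → (¬q) = T → F = F
¬q = F
r ⊕ (¬q) = F ⊕ F = F
(b → (¬q)) ↔ (r ⊕ (¬q)) = F ↔ F = T
¬((b → (¬q)) ↔ (r ⊕ (¬q))) = F

F


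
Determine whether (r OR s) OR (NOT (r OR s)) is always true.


Build the truth table over {r, s}:
r | s | φ
---------
F | F | T
T | F | T
F | T | T
T | T | T
Every row evaluates to true.

Yes, it is a tautology.


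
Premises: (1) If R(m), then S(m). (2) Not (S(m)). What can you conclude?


Modus tollens: from (P → Q) and ¬Q, infer ¬P.
Q = 'S(m)' is denied; since P → Q, P must also fail.

Not (R(m)).


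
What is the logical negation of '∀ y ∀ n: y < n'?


Negation flips each quantifier (∀↔∃) and negates the inner predicate.
¬(∀ y ∀ n: φ) = ∃ y ∃ n: ¬φ.

∃ y ∃ n: ¬(y < n)


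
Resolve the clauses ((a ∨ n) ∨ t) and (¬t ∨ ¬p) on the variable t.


The clauses contain complementary literals t and ¬t.
Resolution eliminates this pair and disjoins the remaining literals (merging duplicates).

((a ∨ n) ∨ ¬p)


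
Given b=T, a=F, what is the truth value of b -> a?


Implication is false only when antecedent is true and consequent is false.
Substitute: b=T, a=F.
T -> F evaluates to F.

F


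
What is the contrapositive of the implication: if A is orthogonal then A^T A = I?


The contrapositive of (P → Q) is (¬Q → ¬P); it is logically equivalent to the original.
Here P = 'A is orthogonal' and Q = 'A^T A = I'.

If not (A^T A = I), then not (A is orthogonal).


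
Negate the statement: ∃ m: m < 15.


¬(∀ x: φ) = ∃ x: ¬φ, and ¬(∃ x: φ) = ∀ x: ¬φ.
Apply to the existential statement.

∀ m: ¬(m < 15)


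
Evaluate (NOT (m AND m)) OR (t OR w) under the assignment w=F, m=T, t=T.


Substitute w=F, m=T, t=T:
m AND m = T AND T = T
NOT (m AND m) = F
t OR w = T OR F = T
(NOT (m AND m)) OR (t OR w) = F OR T = T

T


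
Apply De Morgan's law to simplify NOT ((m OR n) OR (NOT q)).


De Morgan: the negation of a disjunction is the conjunction of the negations.
Distribute NOT across OR, flipping it to AND, and negate each literal.

((NOT m) AND (NOT n)) AND q


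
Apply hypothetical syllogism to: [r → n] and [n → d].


Hypothetical syllogism: from (P → Q) and (Q → R), infer (P → R).
Chain the two implications through the shared middle term 'n'.

r → d


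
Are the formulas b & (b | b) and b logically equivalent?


Compare truth tables:
b | φ | ψ
---------
False | False | False
True | True | True
The columns φ and ψ agree on every row.

Yes, they are logically equivalent.


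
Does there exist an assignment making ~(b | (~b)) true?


Check all 2 assignments over {b}:
b | φ
-----
False | False
True | False
No assignment makes the formula true.

Unsatisfiable.


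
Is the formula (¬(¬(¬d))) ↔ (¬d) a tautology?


Build the truth table over {d}:
d | φ
-----
F | T
T | T
Every row evaluates to true.

Yes, it is a tautology.


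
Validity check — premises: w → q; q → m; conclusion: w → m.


This matches the form of hypothetical syllogism: the conclusion follows in every model of the premises.

Valid.


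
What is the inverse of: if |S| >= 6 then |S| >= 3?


The inverse of (P → Q) is (¬P → ¬Q). It is equivalent to the converse, not to the original.
Here P = '|S| >= 6' and Q = '|S| >= 3'.

If not (|S| >= 6), then not (|S| >= 3).


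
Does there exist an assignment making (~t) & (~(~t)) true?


Check all 2 assignments over {t}:
t | φ
-----
False | False
True | False
No assignment makes the formula true.

Unsatisfiable.


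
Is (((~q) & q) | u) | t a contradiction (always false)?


Truth table over {q, t, u}:
q | t | u | φ
-------------
False | False | False | False
True | False | False | False
False | True | False | True
True | True | False | True
False | False | True | True
True | False | True | True
False | True | True | True
True | True | True | True
Satisfying assignment at row 3: q=False, t=True, u=False gives True.

No, it is not a contradiction.


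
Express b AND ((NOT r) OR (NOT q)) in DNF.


Step 1: Distribute ∧ over ∨: b ∧ ((¬r) ∨ (¬q)) = (b ∧ (¬r)) ∨ (b ∧ (¬q)).

(b AND (NOT r)) OR (b AND (NOT q))


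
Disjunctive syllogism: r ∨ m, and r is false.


Disjunctive syllogism: from (P ∨ Q) and ¬P, infer Q.
One disjunct, 'r', is ruled out; the other must hold.

m


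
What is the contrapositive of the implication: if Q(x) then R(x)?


The contrapositive of (P → Q) is (¬Q → ¬P); it is logically equivalent to the original.
Here P = 'Q(x)' and Q = 'R(x)'.

If not (R(x)), then not (Q(x)).


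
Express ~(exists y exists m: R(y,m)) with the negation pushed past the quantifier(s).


Negation flips each quantifier (∀↔∃) and negates the inner predicate.
¬(exists y exists m: φ) = forall y forall m: ¬φ.

forall y forall m: ~(R(y,m))


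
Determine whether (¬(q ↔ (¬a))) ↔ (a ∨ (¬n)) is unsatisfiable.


Truth table over {a, n, q}:
a | n | q | φ
-------------
F | F | F | T
T | F | F | F
F | T | F | F
T | T | F | F
F | F | T | F
T | F | T | T
F | T | T | T
T | T | T | T
Satisfying assignment at row 1: a=F, n=F, q=F gives T.

No, it is not a contradiction.


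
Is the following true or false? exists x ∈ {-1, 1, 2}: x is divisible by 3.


Evaluate the predicate on each element: -1:False, 1:False, 2:False.
No element satisfies the predicate.

False


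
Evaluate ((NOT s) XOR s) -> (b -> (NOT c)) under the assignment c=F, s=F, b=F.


Substitute c=F, s=F, b=F:
NOT s = T
(NOT s) XOR s = T XOR F = T
NOT c = T
b -> (NOT c) = F -> T = T
((NOT s) XOR s) -> (b -> (NOT c)) = T -> T = T

T


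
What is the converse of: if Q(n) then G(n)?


The converse of (P → Q) is (Q → P). It is not in general equivalent to the original.
Here P = 'Q(n)' and Q = 'G(n)'.

If G(n), then Q(n).


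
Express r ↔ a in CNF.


Step 1: Rewrite r ↔ a as (r → a) ∧ (a → r).
Step 2: Rewrite each implication as a disjunction.

((¬r) ∨ a) ∧ ((¬a) ∨ r)


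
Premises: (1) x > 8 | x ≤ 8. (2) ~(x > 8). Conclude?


Disjunctive syllogism: from (P ∨ Q) and ¬P, infer Q.
One disjunct, 'x > 8', is ruled out; the other must hold.

x ≤ 8


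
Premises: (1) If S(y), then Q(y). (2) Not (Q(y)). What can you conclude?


Modus tollens: from (P → Q) and ¬Q, infer ¬P.
Q = 'Q(y)' is denied; since P → Q, P must also fail.

Not (S(y)).


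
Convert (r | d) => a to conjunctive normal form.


Step 1: Rewrite as ¬(r ∨ d) ∨ a = (¬r ∧ ¬d) ∨ a.
Step 2: Distribute ∨ over ∧.

((~r) | a) & ((~d) | a)


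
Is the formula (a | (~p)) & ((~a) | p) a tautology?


Build the truth table over {a, p}:
a | p | φ
---------
False | False | True
True | False | False
False | True | False
True | True | True
Counterexample at row 2: with a=True, p=False, the formula is False.

No, it is not a tautology.


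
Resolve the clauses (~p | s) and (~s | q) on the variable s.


The clauses contain complementary literals s and ~s.
Resolution eliminates this pair and disjoins the remaining literals (merging duplicates).

(~p | q)


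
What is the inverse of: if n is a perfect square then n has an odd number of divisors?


The inverse of (P → Q) is (¬P → ¬Q). It is equivalent to the converse, not to the original.
Here P = 'n is a perfect square' and Q = 'n has an odd number of divisors'.

If not (n is a perfect square), then not (n has an odd number of divisors).


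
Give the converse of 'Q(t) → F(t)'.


The converse of (P → Q) is (Q → P). It is not in general equivalent to the original.
Here P = 'Q(t)' and Q = 'F(t)'.

If F(t), then Q(t).


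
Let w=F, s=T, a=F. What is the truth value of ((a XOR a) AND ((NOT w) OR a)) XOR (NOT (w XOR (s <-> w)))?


Substitute w=F, s=T, a=F:
a XOR a = F XOR F = F
NOT w = T
(NOT w) OR a = T OR F = T
(a XOR a) AND ((NOT w) OR a) = F AND T = F
s <-> w = T <-> F = F
w XOR (s <-> w) = F XOR F = F
NOT (w XOR (s <-> w)) = T
((a XOR a) AND ((NOT w) OR a)) XOR (NOT (w XOR (s <-> w))) = F XOR T = T

T


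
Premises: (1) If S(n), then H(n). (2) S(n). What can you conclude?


Modus ponens: from (P → Q) and P, infer Q.
P = 'S(n)' is asserted, and P → Q holds, so Q follows.

H(n).


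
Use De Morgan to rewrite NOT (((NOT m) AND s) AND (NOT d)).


De Morgan: the negation of a conjunction is the disjunction of the negations.
Distribute NOT across AND, flipping it to OR, and negate each literal.

(m OR (NOT s)) OR d


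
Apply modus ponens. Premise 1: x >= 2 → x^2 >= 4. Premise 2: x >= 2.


Modus ponens: from (P → Q) and P, infer Q.
P = 'x >= 2' is asserted, and P → Q holds, so Q follows.

x^2 >= 4.


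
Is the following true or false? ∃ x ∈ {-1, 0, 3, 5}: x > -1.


Evaluate the predicate on each element: -1:F, 0:T, 3:T, 5:T.
Witness x = 0 satisfies the predicate.

T


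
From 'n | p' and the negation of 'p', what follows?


Disjunctive syllogism: from (P ∨ Q) and ¬P, infer Q.
One disjunct, 'p', is ruled out; the other must hold.

n


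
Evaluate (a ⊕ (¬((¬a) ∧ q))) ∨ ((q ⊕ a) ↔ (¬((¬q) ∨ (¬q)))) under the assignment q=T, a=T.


Substitute q=T, a=T:
… (earlier sub-steps elided)
(¬a) ∧ q = F ∧ T = F
¬((¬a) ∧ q) = T
a ⊕ (¬((¬a) ∧ q)) = T ⊕ T = F
q ⊕ a = T ⊕ T = F
¬q = F
¬q = F
(¬q) ∨ (¬q) = F ∨ F = F
¬((¬q) ∨ (¬q)) = T
(q ⊕ a) ↔ (¬((¬q) ∨ (¬q))) = F ↔ T = F
(a ⊕ (¬((¬a) ∧ q))) ∨ ((q ⊕ a) ↔ (¬((¬q) ∨ (¬q)))) = F ∨ F = F

F


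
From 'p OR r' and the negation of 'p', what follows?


Disjunctive syllogism: from (P ∨ Q) and ¬P, infer Q.
One disjunct, 'p', is ruled out; the other must hold.

r


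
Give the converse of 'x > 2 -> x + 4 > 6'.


The converse of (P → Q) is (Q → P). It is not in general equivalent to the original.
Here P = 'x > 2' and Q = 'x + 4 > 6'.

If x + 4 > 6, then x > 2.


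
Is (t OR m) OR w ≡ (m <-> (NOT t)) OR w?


Compare truth tables:
m | t | w | φ | ψ
-----------------
F | F | F | F | F
T | F | F | T | T
F | T | F | T | T
T | T | F | T | F
F | F | T | T | T
T | F | T | T | T
F | T | T | T | T
T | T | T | T | T
They differ at row 4 (m=T, t=T, w=F): φ=T but ψ=F.

No, they are not logically equivalent.


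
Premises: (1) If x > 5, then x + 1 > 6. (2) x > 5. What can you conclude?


Modus ponens: from (P → Q) and P, infer Q.
P = 'x > 5' is asserted, and P → Q holds, so Q follows.

x + 1 > 6.


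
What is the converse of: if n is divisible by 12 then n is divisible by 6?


The converse of (P → Q) is (Q → P). It is not in general equivalent to the original.
Here P = 'n is divisible by 12' and Q = 'n is divisible by 6'.

If n is divisible by 6, then n is divisible by 12.


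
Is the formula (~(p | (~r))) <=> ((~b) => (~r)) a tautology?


Build the truth table over {b, p, r}:
b | p | r | φ
-------------
False | False | False | False
True | False | False | False
False | True | False | False
True | True | False | False
False | False | True | False
True | False | True | True
False | True | True | True
True | True | True | False
Counterexample at row 1: with b=False, p=False, r=False, the formula is False.

No, it is not a tautology.


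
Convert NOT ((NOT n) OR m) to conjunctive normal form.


Step 1: Apply De Morgan: ¬((¬n) ∨ m) = ¬(¬n) ∧ ¬m.
Step 2: Eliminate any double negations (¬¬X = X).

n AND (NOT m)


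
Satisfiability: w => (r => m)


Search for a satisfying assignment over {m, r, w}.
Try m=False, r=False, w=False: the formula evaluates to True.
A satisfying assignment exists.

Satisfiable.


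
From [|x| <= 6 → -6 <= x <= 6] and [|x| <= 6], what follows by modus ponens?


Modus ponens: from (P → Q) and P, infer Q.
P = '|x| <= 6' is asserted, and P → Q holds, so Q follows.

-6 <= x <= 6.


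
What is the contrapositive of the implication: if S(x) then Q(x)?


The contrapositive of (P → Q) is (¬Q → ¬P); it is logically equivalent to the original.
Here P = 'S(x)' and Q = 'Q(x)'.

If not (Q(x)), then not (S(x)).


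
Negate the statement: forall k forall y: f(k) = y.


Negation flips each quantifier (∀↔∃) and negates the inner predicate.
¬(forall k forall y: φ) = exists k exists y: ¬φ.

exists k exists y: ~(f(k) = y)


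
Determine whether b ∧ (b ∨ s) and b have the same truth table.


Compare truth tables:
b | s | φ | ψ
-------------
F | F | F | F
T | F | T | T
F | T | F | F
T | T | T | T
The columns φ and ψ agree on every row.

Yes, they are logically equivalent.


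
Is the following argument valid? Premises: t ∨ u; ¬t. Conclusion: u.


This matches the form of disjunctive syllogism: the conclusion follows in every model of the premises.

Valid.


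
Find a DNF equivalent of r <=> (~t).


Step 1: r ↔ (¬t) is true exactly when both agree: (r ∧ (¬t)) ∨ (¬r ∧ ¬(¬t)).
Step 2: Eliminate any double negations (¬¬X = X).

(r & (~t)) | ((~r) & t)


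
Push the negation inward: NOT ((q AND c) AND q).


De Morgan: the negation of a conjunction is the disjunction of the negations.
Distribute NOT across AND, flipping it to OR, and negate each literal.

((NOT q) OR (NOT c)) OR (NOT q)


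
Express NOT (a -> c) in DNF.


Step 1: Rewrite implication then negate: ¬(¬a ∨ c) = a ∧ ¬c.

a AND (NOT c)


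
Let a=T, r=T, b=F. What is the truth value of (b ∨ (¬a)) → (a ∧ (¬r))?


Substitute a=T, r=T, b=F:
¬a = F
b ∨ (¬a) = F ∨ F = F
¬r = F
a ∧ (¬r) = T ∧ F = F
(b ∨ (¬a)) → (a ∧ (¬r)) = F → F = T

T


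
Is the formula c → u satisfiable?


Search for a satisfying assignment over {c, u}.
Try c=F, u=F: the formula evaluates to T.
A satisfying assignment exists.

Satisfiable.


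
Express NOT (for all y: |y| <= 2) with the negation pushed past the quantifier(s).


¬(for all x: φ) = there exists x: ¬φ, and ¬(there exists x: φ) = for all x: ¬φ.
Apply to the universal statement.

there exists y: NOT(|y| <= 2)


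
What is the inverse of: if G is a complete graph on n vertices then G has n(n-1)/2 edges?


The inverse of (P → Q) is (¬P → ¬Q). It is equivalent to the converse, not to the original.
Here P = 'G is a complete graph on n vertices' and Q = 'G has n(n-1)/2 edges'.

If not (G is a complete graph on n vertices), then not (G has n(n-1)/2 edges).


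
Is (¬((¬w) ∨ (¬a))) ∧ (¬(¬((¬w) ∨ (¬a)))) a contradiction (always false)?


Truth table over {a, w}:
a | w | φ
---------
F | F | F
T | F | F
F | T | F
T | T | F
Every row is false.

Yes, it is a contradiction.


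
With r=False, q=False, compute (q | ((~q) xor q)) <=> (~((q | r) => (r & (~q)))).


Substitute r=False, q=False:
~q = True
(~q) xor q = True xor False = True
q | ((~q) xor q) = False | True = True
q | r = False | False = False
~q = True
r & (~q) = False & True = False
(q | r) => (r & (~q)) = False => False = True
~((q | r) => (r & (~q))) = False
(q | ((~q) xor q)) <=> (~((q | r) => (r & (~q)))) = True <=> False = False

False


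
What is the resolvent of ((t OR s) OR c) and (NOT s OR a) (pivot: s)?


The clauses contain complementary literals s and NOTs.
Resolution eliminates this pair and disjoins the remaining literals (merging duplicates).

((c OR t) OR a)


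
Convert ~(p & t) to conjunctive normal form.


Step 1: Apply De Morgan: ¬(p ∧ t) = ¬p ∨ ¬t.

(~p) | (~t)


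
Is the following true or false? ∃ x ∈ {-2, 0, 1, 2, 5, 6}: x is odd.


Evaluate the predicate on each element: -2:F, 0:F, 1:T, 2:F, 5:T, 6:F.
Witness x = 1 satisfies the predicate.

T


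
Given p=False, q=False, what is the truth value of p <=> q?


Biconditional is true when both operands have the same truth value.
Substitute: p=False, q=False.
False <=> False evaluates to True.

True


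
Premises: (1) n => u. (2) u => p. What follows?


Hypothetical syllogism: from (P → Q) and (Q → R), infer (P → R).
Chain the two implications through the shared middle term 'u'.

n => p


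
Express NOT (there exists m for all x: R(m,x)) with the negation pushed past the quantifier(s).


Negation flips each quantifier (∀↔∃) and negates the inner predicate.
¬(there exists m for all x: φ) = for all m there exists x: ¬φ.

for all m there exists x: NOT(R(m,x))


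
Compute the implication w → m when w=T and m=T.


Implication is false only when antecedent is true and consequent is false.
Substitute: w=T, m=T.
T → T evaluates to T.

T


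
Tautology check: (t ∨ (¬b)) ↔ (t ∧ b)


Build the truth table over {b, t}:
b | t | φ
---------
F | F | F
T | F | T
F | T | F
T | T | T
Counterexample at row 1: with b=F, t=F, the formula is F.

No, it is not a tautology.


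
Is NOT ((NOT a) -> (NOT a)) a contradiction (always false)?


Truth table over {a}:
a | φ
-----
F | F
T | F
Every row is false.

Yes, it is a contradiction.


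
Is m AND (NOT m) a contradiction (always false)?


Truth table over {m}:
m | φ
-----
F | F
T | F
Every row is false.

Yes, it is a contradiction.


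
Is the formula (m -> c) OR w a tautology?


Build the truth table over {c, m, w}:
c | m | w | φ
-------------
F | F | F | T
T | F | F | T
F | T | F | F
T | T | F | T
F | F | T | T
T | F | T | T
F | T | T | T
T | T | T | T
Counterexample at row 3: with c=F, m=T, w=F, the formula is F.

No, it is not a tautology.


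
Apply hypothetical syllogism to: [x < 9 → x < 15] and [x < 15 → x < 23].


Hypothetical syllogism: from (P → Q) and (Q → R), infer (P → R).
Chain the two implications through the shared middle term 'x < 15'.

x < 9 → x < 23


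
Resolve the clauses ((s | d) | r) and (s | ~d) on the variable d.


The clauses contain complementary literals d and ~d.
Resolution eliminates this pair and disjoins the remaining literals (merging duplicates).

(r | s)


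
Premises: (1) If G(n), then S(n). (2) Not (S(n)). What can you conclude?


Modus tollens: from (P → Q) and ¬Q, infer ¬P.
Q = 'S(n)' is denied; since P → Q, P must also fail.

Not (G(n)).


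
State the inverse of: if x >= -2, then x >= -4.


The inverse of (P → Q) is (¬P → ¬Q). It is equivalent to the converse, not to the original.
Here P = 'x >= -2' and Q = 'x >= -4'.

If not (x >= -2), then not (x >= -4).


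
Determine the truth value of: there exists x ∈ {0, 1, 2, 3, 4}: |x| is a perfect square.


Evaluate the predicate on each element: 0:T, 1:T, 2:F, 3:F, 4:T.
Witness x = 0 satisfies the predicate.

T


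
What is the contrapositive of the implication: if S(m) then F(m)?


The contrapositive of (P → Q) is (¬Q → ¬P); it is logically equivalent to the original.
Here P = 'S(m)' and Q = 'F(m)'.

If not (F(m)), then not (S(m)).


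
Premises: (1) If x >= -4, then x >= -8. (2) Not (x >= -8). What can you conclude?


Modus tollens: from (P → Q) and ¬Q, infer ¬P.
Q = 'x >= -8' is denied; since P → Q, P must also fail.

Not (x >= -4).


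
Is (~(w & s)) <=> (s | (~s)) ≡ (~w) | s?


Compare truth tables:
s | w | φ | ψ
-------------
False | False | True | True
True | False | True | True
False | True | True | False
True | True | False | True
They differ at row 3 (s=False, w=True): φ=True but ψ=False.

No, they are not logically equivalent.


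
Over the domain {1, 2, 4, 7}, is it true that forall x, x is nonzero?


Evaluate the predicate on each element: 1:True, 2:True, 4:True, 7:True.
Every element satisfies the predicate.

True


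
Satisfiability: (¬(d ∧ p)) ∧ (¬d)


Search for a satisfying assignment over {d, p}.
Try d=F, p=F: the formula evaluates to T.
A satisfying assignment exists.

Satisfiable.


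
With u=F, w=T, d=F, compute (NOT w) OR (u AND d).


Substitute u=F, w=T, d=F:
NOT w = F
u AND d = F AND F = F
(NOT w) OR (u AND d) = F OR F = F

F


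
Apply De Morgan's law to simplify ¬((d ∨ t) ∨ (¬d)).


De Morgan: the negation of a disjunction is the conjunction of the negations.
Distribute ¬ across ∨, flipping it to ∧, and negate each literal.

((¬d) ∧ (¬t)) ∧ d


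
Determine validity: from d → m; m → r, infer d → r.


This matches the form of hypothetical syllogism: the conclusion follows in every model of the premises.

Valid.


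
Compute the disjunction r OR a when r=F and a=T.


Disjunction is false only when both operands are false.
Substitute: r=F, a=T.
F OR T evaluates to T.

T


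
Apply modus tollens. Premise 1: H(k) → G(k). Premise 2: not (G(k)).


Modus tollens: from (P → Q) and ¬Q, infer ¬P.
Q = 'G(k)' is denied; since P → Q, P must also fail.

Not (H(k)).


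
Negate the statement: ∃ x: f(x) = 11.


¬(∀ x: φ) = ∃ x: ¬φ, and ¬(∃ x: φ) = ∀ x: ¬φ.
Apply to the existential statement.

∀ x: ¬(f(x) = 11)


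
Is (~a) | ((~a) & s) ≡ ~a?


Compare truth tables:
a | s | φ | ψ
-------------
False | False | True | True
True | False | False | False
False | True | True | True
True | True | False | False
The columns φ and ψ agree on every row.

Yes, they are logically equivalent.


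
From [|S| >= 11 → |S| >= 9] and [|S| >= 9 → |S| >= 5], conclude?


Hypothetical syllogism: from (P → Q) and (Q → R), infer (P → R).
Chain the two implications through the shared middle term '|S| >= 9'.

|S| >= 11 → |S| >= 5


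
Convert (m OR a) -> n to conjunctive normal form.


Step 1: Rewrite as ¬(m ∨ a) ∨ n = (¬m ∧ ¬a) ∨ n.
Step 2: Distribute ∨ over ∧.

((NOT m) OR n) AND ((NOT a) OR n)


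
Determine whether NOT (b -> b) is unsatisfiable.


Truth table over {b}:
b | φ
-----
F | F
T | F
Every row is false.

Yes, it is a contradiction.


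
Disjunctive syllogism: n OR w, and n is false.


Disjunctive syllogism: from (P ∨ Q) and ¬P, infer Q.
One disjunct, 'n', is ruled out; the other must hold.

w


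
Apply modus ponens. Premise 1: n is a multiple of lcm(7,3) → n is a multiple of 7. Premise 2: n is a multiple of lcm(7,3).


Modus ponens: from (P → Q) and P, infer Q.
P = 'n is a multiple of lcm(7,3)' is asserted, and P → Q holds, so Q follows.

n is a multiple of 7.


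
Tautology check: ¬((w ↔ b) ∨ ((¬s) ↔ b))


Build the truth table over {b, s, w}:
b | s | w | φ
-------------
F | F | F | F
T | F | F | F
F | T | F | F
T | T | F | T
F | F | T | T
T | F | T | F
F | T | T | F
T | T | T | F
Counterexample at row 1: with b=F, s=F, w=F, the formula is F.

No, it is not a tautology.


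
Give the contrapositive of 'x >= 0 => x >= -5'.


The contrapositive of (P → Q) is (¬Q → ¬P); it is logically equivalent to the original.
Here P = 'x >= 0' and Q = 'x >= -5'.

If not (x >= -5), then not (x >= 0).


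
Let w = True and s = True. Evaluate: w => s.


Implication is false only when antecedent is true and consequent is false.
Substitute: w=True, s=True.
True => True evaluates to True.

True


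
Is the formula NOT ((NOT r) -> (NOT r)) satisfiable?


Check all 2 assignments over {r}:
r | φ
-----
F | F
T | F
No assignment makes the formula true.

Unsatisfiable.


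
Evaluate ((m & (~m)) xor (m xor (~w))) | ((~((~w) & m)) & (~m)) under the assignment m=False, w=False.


Substitute m=False, w=False:
… (earlier sub-steps elided)
m & (~m) = False & True = False
~w = True
m xor (~w) = False xor True = True
(m & (~m)) xor (m xor (~w)) = False xor True = True
~w = True
(~w) & m = True & False = False
~((~w) & m) = True
~m = True
(~((~w) & m)) & (~m) = True & True = True
((m & (~m)) xor (m xor (~w))) | ((~((~w) & m)) & (~m)) = True | True = True

True


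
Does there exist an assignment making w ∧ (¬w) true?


Check all 2 assignments over {w}:
w | φ
-----
F | F
T | F
No assignment makes the formula true.

Unsatisfiable.


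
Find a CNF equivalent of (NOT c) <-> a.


Step 1: Rewrite (¬c) ↔ a as ((¬c) → a) ∧ (a → (¬c)).
Step 2: Rewrite each implication as a disjunction.
Step 3: Eliminate any double negations (¬¬X = X).

(c OR a) AND ((NOT a) OR (NOT c))


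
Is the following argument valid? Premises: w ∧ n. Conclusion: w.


This matches the form of conjunction elimination: the conclusion follows in every model of the premises.

Valid.


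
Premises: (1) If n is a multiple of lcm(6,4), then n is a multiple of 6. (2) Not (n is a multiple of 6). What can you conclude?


Modus tollens: from (P → Q) and ¬Q, infer ¬P.
Q = 'n is a multiple of 6' is denied; since P → Q, P must also fail.

Not (n is a multiple of lcm(6,4)).


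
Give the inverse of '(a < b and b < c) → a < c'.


The inverse of (P → Q) is (¬P → ¬Q). It is equivalent to the converse, not to the original.
Here P = '(a < b and b < c)' and Q = 'a < c'.

If not ((a < b and b < c)), then not (a < c).


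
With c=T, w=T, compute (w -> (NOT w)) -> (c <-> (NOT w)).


Substitute c=T, w=T:
NOT w = F
w -> (NOT w) = T -> F = F
NOT w = F
c <-> (NOT w) = T <-> F = F
(w -> (NOT w)) -> (c <-> (NOT w)) = F -> F = T

T


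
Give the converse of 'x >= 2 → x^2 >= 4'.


The converse of (P → Q) is (Q → P). It is not in general equivalent to the original.
Here P = 'x >= 2' and Q = 'x^2 >= 4'.

If x^2 >= 4, then x >= 2.


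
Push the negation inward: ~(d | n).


De Morgan: the negation of a disjunction is the conjunction of the negations.
Distribute ~ across |, flipping it to &, and negate each literal.

(~d) & (~n)


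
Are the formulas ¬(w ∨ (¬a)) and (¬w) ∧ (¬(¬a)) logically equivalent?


Compare truth tables:
a | w | φ | ψ
-------------
F | F | F | F
T | F | T | T
F | T | F | F
T | T | F | F
The columns φ and ψ agree on every row.

Yes, they are logically equivalent.


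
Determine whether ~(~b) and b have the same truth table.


Compare truth tables:
b | φ | ψ
---------
False | False | False
True | True | True
The columns φ and ψ agree on every row.

Yes, they are logically equivalent.


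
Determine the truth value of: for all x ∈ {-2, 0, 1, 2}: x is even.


Evaluate the predicate on each element: -2:T, 0:T, 1:F, 2:T.
Counterexample x = 1 fails the predicate.

F


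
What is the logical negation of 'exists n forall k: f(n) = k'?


Negation flips each quantifier (∀↔∃) and negates the inner predicate.
¬(exists n forall k: φ) = forall n exists k: ¬φ.

forall n exists k: ~(f(n) = k)


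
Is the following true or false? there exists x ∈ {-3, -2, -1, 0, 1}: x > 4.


Evaluate the predicate on each element: -3:F, -2:F, -1:F, 0:F, 1:F.
No element satisfies the predicate.

F


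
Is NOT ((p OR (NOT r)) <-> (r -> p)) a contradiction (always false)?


Truth table over {p, r}:
p | r | φ
---------
F | F | F
T | F | F
F | T | F
T | T | F
Every row is false.

Yes, it is a contradiction.


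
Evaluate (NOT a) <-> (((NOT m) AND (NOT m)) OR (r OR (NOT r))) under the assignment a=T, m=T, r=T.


Substitute a=T, m=T, r=T:
NOT a = F
NOT m = F
NOT m = F
(NOT m) AND (NOT m) = F AND F = F
NOT r = F
r OR (NOT r) = T OR F = T
((NOT m) AND (NOT m)) OR (r OR (NOT r)) = F OR T = T
(NOT a) <-> (((NOT m) AND (NOT m)) OR (r OR (NOT r))) = F <-> T = F

F


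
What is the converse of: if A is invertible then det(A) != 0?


The converse of (P → Q) is (Q → P). It is not in general equivalent to the original.
Here P = 'A is invertible' and Q = 'det(A) != 0'.

If det(A) != 0, then A is invertible.


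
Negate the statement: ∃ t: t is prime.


¬(∀ x: φ) = ∃ x: ¬φ, and ¬(∃ x: φ) = ∀ x: ¬φ.
Apply to the existential statement.

∀ t: ¬(t is prime)


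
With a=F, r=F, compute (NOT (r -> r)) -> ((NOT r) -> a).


Substitute a=F, r=F:
r -> r = F -> F = T
NOT (r -> r) = F
NOT r = T
(NOT r) -> a = T -> F = F
(NOT (r -> r)) -> ((NOT r) -> a) = F -> F = T

T


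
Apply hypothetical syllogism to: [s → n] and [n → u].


Hypothetical syllogism: from (P → Q) and (Q → R), infer (P → R).
Chain the two implications through the shared middle term 'n'.

s → u


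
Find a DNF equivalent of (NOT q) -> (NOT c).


Step 1: Rewrite (¬q) → (¬c) as ¬(¬q) ∨ (¬c).
Step 2: Eliminate any double negations (¬¬X = X).

q OR (NOT c)


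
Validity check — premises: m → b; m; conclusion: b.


This matches the form of modus ponens: the conclusion follows in every model of the premises.

Valid.


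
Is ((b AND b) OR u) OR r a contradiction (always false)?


Truth table over {b, r, u}:
b | r | u | φ
-------------
F | F | F | F
T | F | F | T
F | T | F | T
T | T | F | T
F | F | T | T
T | F | T | T
F | T | T | T
T | T | T | T
Satisfying assignment at row 2: b=T, r=F, u=F gives T.

No, it is not a contradiction.


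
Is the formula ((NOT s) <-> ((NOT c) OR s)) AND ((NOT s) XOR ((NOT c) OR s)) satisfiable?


Check all 4 assignments over {c, s}:
c | s | φ
---------
F | F | F
T | F | F
F | T | F
T | T | F
No assignment makes the formula true.

Unsatisfiable.


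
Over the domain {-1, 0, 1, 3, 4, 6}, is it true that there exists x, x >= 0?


Evaluate the predicate on each element: -1:F, 0:T, 1:T, 3:T, 4:T, 6:T.
Witness x = 0 satisfies the predicate.

T


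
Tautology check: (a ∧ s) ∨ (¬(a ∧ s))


Build the truth table over {a, s}:
a | s | φ
---------
F | F | T
T | F | T
F | T | T
T | T | T
Every row evaluates to true.

Yes, it is a tautology.


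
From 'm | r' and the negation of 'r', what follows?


Disjunctive syllogism: from (P ∨ Q) and ¬P, infer Q.
One disjunct, 'r', is ruled out; the other must hold.

m


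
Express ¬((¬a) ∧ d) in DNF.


Step 1: Apply De Morgan: ¬((¬a) ∧ d) = ¬(¬a) ∨ ¬d.
Step 2: Eliminate any double negations (¬¬X = X).

a ∨ (¬d)


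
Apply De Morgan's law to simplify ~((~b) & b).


De Morgan: the negation of a conjunction is the disjunction of the negations.
Distribute ~ across &, flipping it to |, and negate each literal.

b | (~b)


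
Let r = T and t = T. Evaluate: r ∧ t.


Conjunction is true only when both operands are true.
Substitute: r=T, t=T.
T ∧ T evaluates to T.

T


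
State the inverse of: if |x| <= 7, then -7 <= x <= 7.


The inverse of (P → Q) is (¬P → ¬Q). It is equivalent to the converse, not to the original.
Here P = '|x| <= 7' and Q = '-7 <= x <= 7'.

If not (|x| <= 7), then not (-7 <= x <= 7).


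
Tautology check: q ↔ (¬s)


Build the truth table over {q, s}:
q | s | φ
---------
F | F | F
T | F | T
F | T | T
T | T | F
Counterexample at row 1: with q=F, s=F, the formula is F.

No, it is not a tautology.


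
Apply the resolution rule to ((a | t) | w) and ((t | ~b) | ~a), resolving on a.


The clauses contain complementary literals a and ~a.
Resolution eliminates this pair and disjoins the remaining literals (merging duplicates).

((w | t) | ~b)


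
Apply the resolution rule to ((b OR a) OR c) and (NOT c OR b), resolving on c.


The clauses contain complementary literals c and NOTc.
Resolution eliminates this pair and disjoins the remaining literals (merging duplicates).

(b OR a)


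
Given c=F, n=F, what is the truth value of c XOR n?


Exclusive or is true when exactly one operand is true.
Substitute: c=F, n=F.
F XOR F evaluates to F.

F


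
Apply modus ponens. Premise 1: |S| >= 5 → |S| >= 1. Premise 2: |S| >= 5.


Modus ponens: from (P → Q) and P, infer Q.
P = '|S| >= 5' is asserted, and P → Q holds, so Q follows.

|S| >= 1.


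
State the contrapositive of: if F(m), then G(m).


The contrapositive of (P → Q) is (¬Q → ¬P); it is logically equivalent to the original.
Here P = 'F(m)' and Q = 'G(m)'.

If not (G(m)), then not (F(m)).


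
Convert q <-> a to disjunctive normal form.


Step 1: q ↔ a is true exactly when both agree: (q ∧ a) ∨ (¬q ∧ ¬a).

(q AND a) OR ((NOT q) AND (NOT a))


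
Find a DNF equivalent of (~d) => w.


Step 1: Rewrite (¬d) → w as ¬(¬d) ∨ w.
Step 2: Eliminate any double negations (¬¬X = X).

d | w


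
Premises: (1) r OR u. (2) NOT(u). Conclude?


Disjunctive syllogism: from (P ∨ Q) and ¬P, infer Q.
One disjunct, 'u', is ruled out; the other must hold.

r


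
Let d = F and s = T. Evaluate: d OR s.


Disjunction is false only when both operands are false.
Substitute: d=F, s=T.
F OR T evaluates to T.

T


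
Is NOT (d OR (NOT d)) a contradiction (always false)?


Truth table over {d}:
d | φ
-----
F | F
T | F
Every row is false.

Yes, it is a contradiction.


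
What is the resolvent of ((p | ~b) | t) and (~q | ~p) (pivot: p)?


The clauses contain complementary literals p and ~p.
Resolution eliminates this pair and disjoins the remaining literals (merging duplicates).

((~b | t) | ~q)


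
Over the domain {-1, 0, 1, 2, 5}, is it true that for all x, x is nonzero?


Evaluate the predicate on each element: -1:T, 0:F, 1:T, 2:T, 5:T.
Counterexample x = 0 fails the predicate.

F


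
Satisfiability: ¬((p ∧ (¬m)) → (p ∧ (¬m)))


Check all 4 assignments over {m, p}:
m | p | φ
---------
F | F | F
T | F | F
F | T | F
T | T | F
No assignment makes the formula true.

Unsatisfiable.


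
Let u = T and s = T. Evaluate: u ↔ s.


Biconditional is true when both operands have the same truth value.
Substitute: u=T, s=T.
T ↔ T evaluates to T.

T


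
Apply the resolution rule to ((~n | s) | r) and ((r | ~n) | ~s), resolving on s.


The clauses contain complementary literals s and ~s.
Resolution eliminates this pair and disjoins the remaining literals (merging duplicates).

(r | ~n)


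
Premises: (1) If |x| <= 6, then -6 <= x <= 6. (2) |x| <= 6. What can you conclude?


Modus ponens: from (P → Q) and P, infer Q.
P = '|x| <= 6' is asserted, and P → Q holds, so Q follows.

-6 <= x <= 6.


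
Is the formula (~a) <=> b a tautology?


Build the truth table over {a, b}:
a | b | φ
---------
False | False | False
True | False | True
False | True | True
True | True | False
Counterexample at row 1: with a=False, b=False, the formula is False.

No, it is not a tautology.


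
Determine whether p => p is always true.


Build the truth table over {p}:
p | φ
-----
False | True
True | True
Every row evaluates to true.

Yes, it is a tautology.


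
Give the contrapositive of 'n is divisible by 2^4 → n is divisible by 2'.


The contrapositive of (P → Q) is (¬Q → ¬P); it is logically equivalent to the original.
Here P = 'n is divisible by 2^4' and Q = 'n is divisible by 2'.

If not (n is divisible by 2), then not (n is divisible by 2^4).


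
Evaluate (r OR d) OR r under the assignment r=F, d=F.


Substitute r=F, d=F:
r OR d = F OR F = F
(r OR d) OR r = F OR F = F

F


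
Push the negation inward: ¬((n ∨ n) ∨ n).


De Morgan: the negation of a disjunction is the conjunction of the negations.
Distribute ¬ across ∨, flipping it to ∧, and negate each literal.

((¬n) ∧ (¬n)) ∧ (¬n)


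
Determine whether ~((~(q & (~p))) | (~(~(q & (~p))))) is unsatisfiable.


Truth table over {p, q}:
p | q | φ
---------
False | False | False
True | False | False
False | True | False
True | True | False
Every row is false.

Yes, it is a contradiction.


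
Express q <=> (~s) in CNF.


Step 1: Rewrite q ↔ (¬s) as (q → (¬s)) ∧ ((¬s) → q).
Step 2: Rewrite each implication as a disjunction.
Step 3: Eliminate any double negations (¬¬X = X).

((~q) | (~s)) & (s | q)


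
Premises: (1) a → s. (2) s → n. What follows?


Hypothetical syllogism: from (P → Q) and (Q → R), infer (P → R).
Chain the two implications through the shared middle term 's'.

a → n


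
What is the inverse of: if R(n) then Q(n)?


The inverse of (P → Q) is (¬P → ¬Q). It is equivalent to the converse, not to the original.
Here P = 'R(n)' and Q = 'Q(n)'.

If not (R(n)), then not (Q(n)).


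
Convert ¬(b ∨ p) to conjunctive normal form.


Step 1: Apply De Morgan: ¬(b ∨ p) = ¬b ∧ ¬p.

(¬b) ∧ (¬p)


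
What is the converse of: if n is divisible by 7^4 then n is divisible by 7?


The converse of (P → Q) is (Q → P). It is not in general equivalent to the original.
Here P = 'n is divisible by 7^4' and Q = 'n is divisible by 7'.

If n is divisible by 7, then n is divisible by 7^4.


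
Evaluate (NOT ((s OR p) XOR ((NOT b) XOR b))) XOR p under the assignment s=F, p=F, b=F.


Substitute s=F, p=F, b=F:
s OR p = F OR F = F
NOT b = T
(NOT b) XOR b = T XOR F = T
(s OR p) XOR ((NOT b) XOR b) = F XOR T = T
NOT ((s OR p) XOR ((NOT b) XOR b)) = F
(NOT ((s OR p) XOR ((NOT b) XOR b))) XOR p = F XOR F = F

F


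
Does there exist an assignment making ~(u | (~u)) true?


Check all 2 assignments over {u}:
u | φ
-----
False | False
True | False
No assignment makes the formula true.

Unsatisfiable.


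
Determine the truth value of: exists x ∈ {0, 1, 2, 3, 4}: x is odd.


Evaluate the predicate on each element: 0:False, 1:True, 2:False, 3:True, 4:False.
Witness x = 1 satisfies the predicate.

True


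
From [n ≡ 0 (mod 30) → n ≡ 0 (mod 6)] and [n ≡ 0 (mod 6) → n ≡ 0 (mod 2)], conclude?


Hypothetical syllogism: from (P → Q) and (Q → R), infer (P → R).
Chain the two implications through the shared middle term 'n ≡ 0 (mod 6)'.

n ≡ 0 (mod 30) → n ≡ 0 (mod 2)


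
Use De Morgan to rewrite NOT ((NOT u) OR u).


De Morgan: the negation of a disjunction is the conjunction of the negations.
Distribute NOT across OR, flipping it to AND, and negate each literal.

u AND (NOT u)


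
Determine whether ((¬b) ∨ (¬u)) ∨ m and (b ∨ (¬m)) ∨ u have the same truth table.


Compare truth tables:
b | m | u | φ | ψ
-----------------
F | F | F | T | T
T | F | F | T | T
F | T | F | T | F
T | T | F | T | T
F | F | T | T | T
T | F | T | F | T
F | T | T | T | T
T | T | T | T | T
They differ at row 3 (b=F, m=T, u=F): φ=T but ψ=F.

No, they are not logically equivalent.


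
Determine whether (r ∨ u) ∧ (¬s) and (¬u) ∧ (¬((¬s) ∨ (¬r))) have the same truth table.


Compare truth tables:
r | s | u | φ | ψ
-----------------
F | F | F | F | F
T | F | F | T | F
F | T | F | F | F
T | T | F | F | T
F | F | T | T | F
T | F | T | T | F
F | T | T | F | F
T | T | T | F | F
They differ at row 2 (r=T, s=F, u=F): φ=T but ψ=F.

No, they are not logically equivalent.


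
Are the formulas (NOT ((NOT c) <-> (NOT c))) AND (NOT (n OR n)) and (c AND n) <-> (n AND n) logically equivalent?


Compare truth tables:
c | n | φ | ψ
-------------
F | F | F | T
T | F | F | T
F | T | F | F
T | T | F | T
They differ at row 1 (c=F, n=F): φ=F but ψ=T.

No, they are not logically equivalent.


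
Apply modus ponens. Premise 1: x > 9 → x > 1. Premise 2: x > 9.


Modus ponens: from (P → Q) and P, infer Q.
P = 'x > 9' is asserted, and P → Q holds, so Q follows.

x > 1.


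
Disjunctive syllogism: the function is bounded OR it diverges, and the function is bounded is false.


Disjunctive syllogism: from (P ∨ Q) and ¬P, infer Q.
One disjunct, 'the function is bounded', is ruled out; the other must hold.

it diverges


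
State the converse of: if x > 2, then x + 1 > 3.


The converse of (P → Q) is (Q → P). It is not in general equivalent to the original.
Here P = 'x > 2' and Q = 'x + 1 > 3'.

If x + 1 > 3, then x > 2.


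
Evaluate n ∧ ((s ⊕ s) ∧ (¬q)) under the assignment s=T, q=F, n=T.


Substitute s=T, q=F, n=T:
s ⊕ s = T ⊕ T = F
¬q = T
(s ⊕ s) ∧ (¬q) = F ∧ T = F
n ∧ ((s ⊕ s) ∧ (¬q)) = T ∧ F = F

F
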